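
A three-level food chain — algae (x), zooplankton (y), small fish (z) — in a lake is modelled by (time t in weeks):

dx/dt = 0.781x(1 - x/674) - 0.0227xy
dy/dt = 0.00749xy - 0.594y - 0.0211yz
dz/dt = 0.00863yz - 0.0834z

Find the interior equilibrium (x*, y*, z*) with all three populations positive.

x* ≈ 485, y* ≈ 9.66, z* ≈ 144

From dz/dt = 0: 0.00863y* = 0.0834, so y* = 9.66.
From dx/dt = 0: 0.781(1 - x*/674) = 0.0227·9.66, giving x* = 674·(1 - 0.281) = 485.
From dy/dt = 0: 0.00749·485 - 0.594 = 0.0211z*, so z* = 3.04/0.0211 = 144.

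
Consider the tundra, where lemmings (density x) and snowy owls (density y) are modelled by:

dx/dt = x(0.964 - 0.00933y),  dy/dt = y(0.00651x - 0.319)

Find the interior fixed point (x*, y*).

x* ≈ 49, y* ≈ 103

Set dy/dt = 0 with y > 0: 0.00651x - 0.319 = 0, so x* = 0.319/0.00651 = 49.
Set dx/dt = 0 with x > 0: 0.964 - 0.00933y = 0, so y* = 0.964/0.00933 = 103.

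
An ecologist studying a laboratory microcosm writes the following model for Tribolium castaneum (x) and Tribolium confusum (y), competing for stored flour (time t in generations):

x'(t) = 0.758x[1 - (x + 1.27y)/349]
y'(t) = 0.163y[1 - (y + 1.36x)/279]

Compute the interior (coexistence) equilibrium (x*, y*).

Setting both brackets to zero gives the nullclines x + 1.27y = 349 and 1.36x + y = 279.
Substituting y = 279 - 1.36x into the first: x(1 - 1.27·1.36) = 349 - 1.27·279.
So x* = -5.33/-0.727 = 7.33, and then y* = 279 - 1.36·7.33 = 269.

x* ≈ 7.33, y* ≈ 269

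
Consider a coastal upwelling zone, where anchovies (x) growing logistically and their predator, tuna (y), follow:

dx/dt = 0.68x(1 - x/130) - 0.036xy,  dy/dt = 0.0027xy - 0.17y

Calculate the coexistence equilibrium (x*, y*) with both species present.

From dy/dt = 0 with y > 0: 0.0027x* = 0.17, so x* = 63.
Substitute into dx/dt = 0: 0.68(1 - 63/130) = 0.036y*.
The bracket is 0.516, giving y* = 0.351/0.036 = 9.74.

x* ≈ 63, y* ≈ 9.74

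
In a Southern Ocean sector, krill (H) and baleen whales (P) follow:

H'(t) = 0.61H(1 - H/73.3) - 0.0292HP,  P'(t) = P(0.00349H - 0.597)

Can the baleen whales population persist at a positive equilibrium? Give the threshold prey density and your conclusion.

Threshold H = 171; K < 171, so no, the predator goes extinct.

The predator equation gives dP/dt > 0 only when H > 0.597/0.00349 = 171.
Without the predator, H → K = 73.3. Since 73.3 < 171, the predator cannot invade.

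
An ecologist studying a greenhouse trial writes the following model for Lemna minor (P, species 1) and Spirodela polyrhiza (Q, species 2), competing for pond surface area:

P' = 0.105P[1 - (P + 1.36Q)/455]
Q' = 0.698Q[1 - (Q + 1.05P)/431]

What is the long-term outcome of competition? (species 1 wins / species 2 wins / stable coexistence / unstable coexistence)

Compare the nullcline intercepts: K1/α12 = 455/1.36 = 335 < K2 = 431; K2/α21 = 431/1.05 = 410 < K1 = 455.
Since both are reversed, neither can invade when rare; the interior point is a saddle.

unstable coexistence (outcome depends on initial conditions)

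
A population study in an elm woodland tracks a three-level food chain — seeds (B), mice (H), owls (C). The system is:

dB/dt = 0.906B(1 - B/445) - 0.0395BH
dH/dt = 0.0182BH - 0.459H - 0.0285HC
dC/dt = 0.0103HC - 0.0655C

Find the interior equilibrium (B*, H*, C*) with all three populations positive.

B* ≈ 322, H* ≈ 6.36, C* ≈ 189

From dC/dt = 0: 0.0103H* = 0.0655, so H* = 6.36.
From dB/dt = 0: 0.906(1 - B*/445) = 0.0395·6.36, giving B* = 445·(1 - 0.277) = 322.
From dH/dt = 0: 0.0182·322 - 0.459 = 0.0285C*, so C* = 5.39/0.0285 = 189.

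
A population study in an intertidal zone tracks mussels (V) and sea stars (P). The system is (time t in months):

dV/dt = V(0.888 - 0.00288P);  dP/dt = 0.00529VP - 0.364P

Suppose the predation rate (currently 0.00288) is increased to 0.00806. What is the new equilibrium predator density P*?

At the interior fixed point, setting dV/dt = 0 with V > 0 fixes P* = (prey growth rate)/(VP coefficient) — independent of the other coefficients.
With the change, P* = 0.888/0.00806 = 110; it falls from 308.

P* ≈ 110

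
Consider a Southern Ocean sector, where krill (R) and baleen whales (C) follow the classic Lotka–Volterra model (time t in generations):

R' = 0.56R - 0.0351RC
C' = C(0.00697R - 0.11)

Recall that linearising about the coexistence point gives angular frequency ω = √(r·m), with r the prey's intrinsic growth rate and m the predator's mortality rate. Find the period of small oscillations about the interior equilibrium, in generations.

Here r = 0.56 and m = 0.11, so r·m = 0.0616.
ω = √0.0616 = 0.248 per generation, hence T = 2π/ω ≈ 25.3 generations.

T ≈ 25.3 generations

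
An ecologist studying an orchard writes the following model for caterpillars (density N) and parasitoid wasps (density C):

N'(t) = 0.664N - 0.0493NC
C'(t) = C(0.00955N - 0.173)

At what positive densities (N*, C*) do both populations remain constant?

N* ≈ 18.1, C* ≈ 13.5

Set dC/dt = 0 with C > 0: 0.00955N - 0.173 = 0, so N* = 0.173/0.00955 = 18.1.
Set dN/dt = 0 with N > 0: 0.664 - 0.0493C = 0, so C* = 0.664/0.0493 = 13.5.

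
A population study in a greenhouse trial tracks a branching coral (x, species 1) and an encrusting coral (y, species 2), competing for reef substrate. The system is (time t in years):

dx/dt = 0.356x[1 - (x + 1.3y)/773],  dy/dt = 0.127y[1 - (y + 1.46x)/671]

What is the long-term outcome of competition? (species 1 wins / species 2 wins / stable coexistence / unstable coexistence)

Compare the nullcline intercepts: K1/α12 = 773/1.3 = 595 < K2 = 671; K2/α21 = 671/1.46 = 460 < K1 = 773.
Since both are reversed, neither can invade when rare; the interior point is a saddle.

unstable coexistence (outcome depends on initial conditions)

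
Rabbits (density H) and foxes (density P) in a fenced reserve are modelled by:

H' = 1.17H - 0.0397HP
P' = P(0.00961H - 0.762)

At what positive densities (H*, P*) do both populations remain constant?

H* ≈ 79.3, P* ≈ 29.5

Set dP/dt = 0 with P > 0: 0.00961H - 0.762 = 0, so H* = 0.762/0.00961 = 79.3.
Set dH/dt = 0 with H > 0: 1.17 - 0.0397P = 0, so P* = 1.17/0.0397 = 29.5.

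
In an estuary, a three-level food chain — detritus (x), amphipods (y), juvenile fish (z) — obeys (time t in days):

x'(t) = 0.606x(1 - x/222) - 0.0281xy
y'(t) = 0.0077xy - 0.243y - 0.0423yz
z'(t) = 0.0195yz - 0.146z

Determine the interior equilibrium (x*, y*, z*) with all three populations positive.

From dz/dt = 0: 0.0195y* = 0.146, so y* = 7.49.
From dx/dt = 0: 0.606(1 - x*/222) = 0.0281·7.49, giving x* = 222·(1 - 0.347) = 145.
From dy/dt = 0: 0.0077·145 - 0.243 = 0.0423z*, so z* = 0.873/0.0423 = 20.6.

x* ≈ 145, y* ≈ 7.49, z* ≈ 20.6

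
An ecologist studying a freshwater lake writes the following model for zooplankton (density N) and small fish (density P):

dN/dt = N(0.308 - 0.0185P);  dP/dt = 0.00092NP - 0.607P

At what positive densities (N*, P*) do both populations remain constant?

Set dP/dt = 0 with P > 0: 0.00092N - 0.607 = 0, so N* = 0.607/0.00092 = 660.
Set dN/dt = 0 with N > 0: 0.308 - 0.0185P = 0, so P* = 0.308/0.0185 = 16.6.

N* ≈ 660, P* ≈ 16.6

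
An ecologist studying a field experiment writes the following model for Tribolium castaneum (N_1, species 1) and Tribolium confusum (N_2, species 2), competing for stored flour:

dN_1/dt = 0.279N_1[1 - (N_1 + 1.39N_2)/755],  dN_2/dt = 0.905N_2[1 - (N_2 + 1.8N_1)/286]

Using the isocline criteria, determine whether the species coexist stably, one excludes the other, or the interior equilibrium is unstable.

species 1 excludes species 2

Compare the nullcline intercepts: K1/α12 = 755/1.39 = 543 > K2 = 286; K2/α21 = 286/1.8 = 159 < K1 = 755.
Since the inequalities point opposite ways, species 1 can invade but species 2 cannot.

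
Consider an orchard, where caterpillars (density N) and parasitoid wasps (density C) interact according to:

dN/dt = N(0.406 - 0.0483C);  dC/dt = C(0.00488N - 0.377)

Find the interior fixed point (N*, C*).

N* ≈ 77.3, C* ≈ 8.41

Set dC/dt = 0 with C > 0: 0.00488N - 0.377 = 0, so N* = 0.377/0.00488 = 77.3.
Set dN/dt = 0 with N > 0: 0.406 - 0.0483C = 0, so C* = 0.406/0.0483 = 8.41.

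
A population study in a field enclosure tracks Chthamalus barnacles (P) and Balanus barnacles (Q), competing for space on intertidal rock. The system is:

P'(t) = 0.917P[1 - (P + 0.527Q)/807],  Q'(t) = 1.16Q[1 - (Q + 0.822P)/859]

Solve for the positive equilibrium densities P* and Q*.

Setting both brackets to zero gives the nullclines P + 0.527Q = 807 and 0.822P + Q = 859.
Substituting Q = 859 - 0.822P into the first: P(1 - 0.527·0.822) = 807 - 0.527·859.
So P* = 354/0.567 = 625, and then Q* = 859 - 0.822·625 = 345.

P* ≈ 625, Q* ≈ 345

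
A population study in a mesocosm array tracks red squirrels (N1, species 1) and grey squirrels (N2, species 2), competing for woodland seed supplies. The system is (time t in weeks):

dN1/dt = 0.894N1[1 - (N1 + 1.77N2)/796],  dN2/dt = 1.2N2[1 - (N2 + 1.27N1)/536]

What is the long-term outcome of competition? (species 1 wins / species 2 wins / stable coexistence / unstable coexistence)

Compare the nullcline intercepts: K1/α12 = 796/1.77 = 450 < K2 = 536; K2/α21 = 536/1.27 = 422 < K1 = 796.
Since both are reversed, neither can invade when rare; the interior point is a saddle.

unstable coexistence (outcome depends on initial conditions)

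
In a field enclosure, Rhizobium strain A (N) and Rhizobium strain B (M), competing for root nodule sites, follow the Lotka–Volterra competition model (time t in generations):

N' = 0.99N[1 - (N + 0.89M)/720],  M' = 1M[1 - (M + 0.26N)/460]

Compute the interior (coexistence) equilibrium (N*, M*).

Setting both brackets to zero gives the nullclines N + 0.89M = 720 and 0.26N + M = 460.
Substituting M = 460 - 0.26N into the first: N(1 - 0.89·0.26) = 720 - 0.89·460.
So N* = 311/0.769 = 404, and then M* = 460 - 0.26·404 = 355.

N* ≈ 404, M* ≈ 355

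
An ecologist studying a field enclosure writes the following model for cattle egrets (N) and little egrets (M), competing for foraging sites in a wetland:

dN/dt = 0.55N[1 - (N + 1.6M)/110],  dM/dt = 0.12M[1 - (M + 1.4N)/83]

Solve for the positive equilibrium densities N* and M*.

N* ≈ 18.4, M* ≈ 57.3

Setting both brackets to zero gives the nullclines N + 1.6M = 110 and 1.4N + M = 83.
Substituting M = 83 - 1.4N into the first: N(1 - 1.6·1.4) = 110 - 1.6·83.
So N* = -22.8/-1.24 = 18.4, and then M* = 83 - 1.4·18.4 = 57.3.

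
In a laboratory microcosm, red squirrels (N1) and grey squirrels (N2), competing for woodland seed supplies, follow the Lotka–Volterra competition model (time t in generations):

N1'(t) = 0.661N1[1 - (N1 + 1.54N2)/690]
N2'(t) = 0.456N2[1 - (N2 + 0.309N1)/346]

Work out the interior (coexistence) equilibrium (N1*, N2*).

N1* ≈ 300, N2* ≈ 253

Setting both brackets to zero gives the nullclines N1 + 1.54N2 = 690 and 0.309N1 + N2 = 346.
Substituting N2 = 346 - 0.309N1 into the first: N1(1 - 1.54·0.309) = 690 - 1.54·346.
So N1* = 157/0.524 = 300, and then N2* = 346 - 0.309·300 = 253.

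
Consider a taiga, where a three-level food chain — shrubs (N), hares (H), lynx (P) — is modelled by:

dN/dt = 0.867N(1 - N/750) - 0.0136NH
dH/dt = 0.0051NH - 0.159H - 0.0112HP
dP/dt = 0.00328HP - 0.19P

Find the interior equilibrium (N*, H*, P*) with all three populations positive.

N* ≈ 68.5, H* ≈ 57.9, P* ≈ 17

From dP/dt = 0: 0.00328H* = 0.19, so H* = 57.9.
From dN/dt = 0: 0.867(1 - N*/750) = 0.0136·57.9, giving N* = 750·(1 - 0.909) = 68.5.
From dH/dt = 0: 0.0051·68.5 - 0.159 = 0.0112P*, so P* = 0.19/0.0112 = 17.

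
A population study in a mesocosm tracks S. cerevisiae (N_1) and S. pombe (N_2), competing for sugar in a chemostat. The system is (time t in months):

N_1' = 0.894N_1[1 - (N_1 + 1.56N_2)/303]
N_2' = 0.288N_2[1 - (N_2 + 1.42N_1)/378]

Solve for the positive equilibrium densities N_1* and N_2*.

Setting both brackets to zero gives the nullclines N_1 + 1.56N_2 = 303 and 1.42N_1 + N_2 = 378.
Substituting N_2 = 378 - 1.42N_1 into the first: N_1(1 - 1.56·1.42) = 303 - 1.56·378.
So N_1* = -287/-1.22 = 236, and then N_2* = 378 - 1.42·236 = 43.

N_1* ≈ 236, N_2* ≈ 43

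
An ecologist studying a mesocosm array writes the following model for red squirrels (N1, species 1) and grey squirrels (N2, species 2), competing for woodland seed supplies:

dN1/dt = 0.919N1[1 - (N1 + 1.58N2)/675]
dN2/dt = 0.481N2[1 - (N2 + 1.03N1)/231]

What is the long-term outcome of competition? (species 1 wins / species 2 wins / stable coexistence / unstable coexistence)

Compare the nullcline intercepts: K1/α12 = 675/1.58 = 427 > K2 = 231; K2/α21 = 231/1.03 = 224 < K1 = 675.
Since the inequalities point opposite ways, species 1 can invade but species 2 cannot.

species 1 excludes species 2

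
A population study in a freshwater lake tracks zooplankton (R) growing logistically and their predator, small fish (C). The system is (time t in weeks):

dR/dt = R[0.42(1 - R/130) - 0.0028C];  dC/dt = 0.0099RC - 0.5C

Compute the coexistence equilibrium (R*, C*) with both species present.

R* ≈ 50.5, C* ≈ 91.7

From dC/dt = 0 with C > 0: 0.0099R* = 0.5, so R* = 50.5.
Substitute into dR/dt = 0: 0.42(1 - 50.5/130) = 0.0028C*.
The bracket is 0.611, giving C* = 0.257/0.0028 = 91.7.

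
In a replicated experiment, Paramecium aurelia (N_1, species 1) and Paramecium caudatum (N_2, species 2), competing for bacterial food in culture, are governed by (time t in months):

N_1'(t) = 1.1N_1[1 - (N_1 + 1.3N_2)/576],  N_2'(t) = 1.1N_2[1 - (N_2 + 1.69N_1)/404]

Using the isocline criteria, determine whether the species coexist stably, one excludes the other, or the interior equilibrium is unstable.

species 1 excludes species 2

Compare the nullcline intercepts: K1/α12 = 576/1.3 = 443 > K2 = 404; K2/α21 = 404/1.69 = 239 < K1 = 576.
Since the inequalities point opposite ways, species 1 can invade but species 2 cannot.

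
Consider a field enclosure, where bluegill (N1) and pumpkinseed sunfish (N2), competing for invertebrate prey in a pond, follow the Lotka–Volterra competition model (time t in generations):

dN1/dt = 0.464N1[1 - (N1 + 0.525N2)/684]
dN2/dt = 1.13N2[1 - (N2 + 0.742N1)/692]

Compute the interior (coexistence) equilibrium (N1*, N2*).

Setting both brackets to zero gives the nullclines N1 + 0.525N2 = 684 and 0.742N1 + N2 = 692.
Substituting N2 = 692 - 0.742N1 into the first: N1(1 - 0.525·0.742) = 684 - 0.525·692.
So N1* = 321/0.61 = 525, and then N2* = 692 - 0.742·525 = 302.

N1* ≈ 525, N2* ≈ 302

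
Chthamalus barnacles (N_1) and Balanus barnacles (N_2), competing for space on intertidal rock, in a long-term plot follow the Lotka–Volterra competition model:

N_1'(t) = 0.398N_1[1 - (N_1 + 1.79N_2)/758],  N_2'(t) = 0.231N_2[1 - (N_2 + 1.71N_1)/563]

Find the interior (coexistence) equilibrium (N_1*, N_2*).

Setting both brackets to zero gives the nullclines N_1 + 1.79N_2 = 758 and 1.71N_1 + N_2 = 563.
Substituting N_2 = 563 - 1.71N_1 into the first: N_1(1 - 1.79·1.71) = 758 - 1.79·563.
So N_1* = -250/-2.06 = 121, and then N_2* = 563 - 1.71·121 = 356.

N_1* ≈ 121, N_2* ≈ 356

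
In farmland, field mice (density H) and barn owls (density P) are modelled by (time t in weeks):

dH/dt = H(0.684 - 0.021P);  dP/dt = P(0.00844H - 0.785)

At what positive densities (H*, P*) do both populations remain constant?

Set dP/dt = 0 with P > 0: 0.00844H - 0.785 = 0, so H* = 0.785/0.00844 = 93.
Set dH/dt = 0 with H > 0: 0.684 - 0.021P = 0, so P* = 0.684/0.021 = 32.6.

H* ≈ 93, P* ≈ 32.6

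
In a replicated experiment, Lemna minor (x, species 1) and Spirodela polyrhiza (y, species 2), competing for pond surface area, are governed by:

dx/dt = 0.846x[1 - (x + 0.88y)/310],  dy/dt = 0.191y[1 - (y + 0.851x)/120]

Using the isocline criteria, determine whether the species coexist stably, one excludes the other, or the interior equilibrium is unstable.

species 1 excludes species 2

Compare the nullcline intercepts: K1/α12 = 310/0.88 = 352 > K2 = 120; K2/α21 = 120/0.851 = 141 < K1 = 310.
Since the inequalities point opposite ways, species 1 can invade but species 2 cannot.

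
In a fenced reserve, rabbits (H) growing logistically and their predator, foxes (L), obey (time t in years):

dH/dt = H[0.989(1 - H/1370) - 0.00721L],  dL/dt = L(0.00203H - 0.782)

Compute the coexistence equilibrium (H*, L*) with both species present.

From dL/dt = 0 with L > 0: 0.00203H* = 0.782, so H* = 385.
Substitute into dH/dt = 0: 0.989(1 - 385/1370) = 0.00721L*.
The bracket is 0.719, giving L* = 0.711/0.00721 = 98.6.

H* ≈ 385, L* ≈ 98.6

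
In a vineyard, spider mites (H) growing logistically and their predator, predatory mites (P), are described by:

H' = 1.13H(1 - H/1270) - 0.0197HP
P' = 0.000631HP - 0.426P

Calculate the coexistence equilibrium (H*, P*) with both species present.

From dP/dt = 0 with P > 0: 0.000631H* = 0.426, so H* = 675.
Substitute into dH/dt = 0: 1.13(1 - 675/1270) = 0.0197P*.
The bracket is 0.468, giving P* = 0.529/0.0197 = 26.9.

H* ≈ 675, P* ≈ 26.9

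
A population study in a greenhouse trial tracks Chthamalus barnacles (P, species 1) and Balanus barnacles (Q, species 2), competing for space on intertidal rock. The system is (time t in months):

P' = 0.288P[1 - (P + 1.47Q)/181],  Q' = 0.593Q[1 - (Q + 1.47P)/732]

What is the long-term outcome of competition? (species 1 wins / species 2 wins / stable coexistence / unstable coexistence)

Compare the nullcline intercepts: K1/α12 = 181/1.47 = 123 < K2 = 732; K2/α21 = 732/1.47 = 498 > K1 = 181.
Since the inequalities point opposite ways, species 2 can invade but species 1 cannot.

species 2 excludes species 1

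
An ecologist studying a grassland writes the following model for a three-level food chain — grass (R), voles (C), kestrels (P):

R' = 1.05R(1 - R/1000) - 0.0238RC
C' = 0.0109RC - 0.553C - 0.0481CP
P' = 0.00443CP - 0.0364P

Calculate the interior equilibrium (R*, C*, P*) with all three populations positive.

From dP/dt = 0: 0.00443C* = 0.0364, so C* = 8.22.
From dR/dt = 0: 1.05(1 - R*/1000) = 0.0238·8.22, giving R* = 1000·(1 - 0.186) = 814.
From dC/dt = 0: 0.0109·814 - 0.553 = 0.0481P*, so P* = 8.32/0.0481 = 173.

R* ≈ 814, C* ≈ 8.22, P* ≈ 173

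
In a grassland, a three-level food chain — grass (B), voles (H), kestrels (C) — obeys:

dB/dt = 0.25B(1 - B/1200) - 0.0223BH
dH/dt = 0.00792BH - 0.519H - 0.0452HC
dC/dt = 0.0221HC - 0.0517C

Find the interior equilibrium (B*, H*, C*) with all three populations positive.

From dC/dt = 0: 0.0221H* = 0.0517, so H* = 2.34.
From dB/dt = 0: 0.25(1 - B*/1200) = 0.0223·2.34, giving B* = 1200·(1 - 0.209) = 950.
From dH/dt = 0: 0.00792·950 - 0.519 = 0.0452C*, so C* = 7/0.0452 = 155.

B* ≈ 950, H* ≈ 2.34, C* ≈ 155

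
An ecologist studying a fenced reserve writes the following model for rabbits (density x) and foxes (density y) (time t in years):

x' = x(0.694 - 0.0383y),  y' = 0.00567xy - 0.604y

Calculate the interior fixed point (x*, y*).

Set dy/dt = 0 with y > 0: 0.00567x - 0.604 = 0, so x* = 0.604/0.00567 = 107.
Set dx/dt = 0 with x > 0: 0.694 - 0.0383y = 0, so y* = 0.694/0.0383 = 18.1.

x* ≈ 107, y* ≈ 18.1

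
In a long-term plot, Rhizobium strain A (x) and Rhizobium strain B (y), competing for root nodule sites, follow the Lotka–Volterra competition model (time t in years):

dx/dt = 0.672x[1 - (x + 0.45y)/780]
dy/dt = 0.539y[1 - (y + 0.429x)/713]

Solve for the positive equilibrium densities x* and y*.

x* ≈ 569, y* ≈ 469

Setting both brackets to zero gives the nullclines x + 0.45y = 780 and 0.429x + y = 713.
Substituting y = 713 - 0.429x into the first: x(1 - 0.45·0.429) = 780 - 0.45·713.
So x* = 459/0.807 = 569, and then y* = 713 - 0.429·569 = 469.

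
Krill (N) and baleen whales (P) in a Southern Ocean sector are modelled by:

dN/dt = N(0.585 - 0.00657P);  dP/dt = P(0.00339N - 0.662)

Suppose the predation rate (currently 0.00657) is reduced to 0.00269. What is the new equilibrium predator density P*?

P* ≈ 217

At the interior fixed point, setting dN/dt = 0 with N > 0 fixes P* = (prey growth rate)/(NP coefficient) — independent of the other coefficients.
With the change, P* = 0.585/0.00269 = 217; it rises from 89.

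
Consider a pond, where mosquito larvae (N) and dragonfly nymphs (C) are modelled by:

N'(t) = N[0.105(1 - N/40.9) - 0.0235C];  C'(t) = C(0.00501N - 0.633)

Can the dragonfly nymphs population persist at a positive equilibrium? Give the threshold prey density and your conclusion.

The predator equation gives dC/dt > 0 only when N > 0.633/0.00501 = 126.
Without the predator, N → K = 40.9. Since 40.9 < 126, the predator cannot invade.

Threshold N = 126; K < 126, so no, the predator goes extinct.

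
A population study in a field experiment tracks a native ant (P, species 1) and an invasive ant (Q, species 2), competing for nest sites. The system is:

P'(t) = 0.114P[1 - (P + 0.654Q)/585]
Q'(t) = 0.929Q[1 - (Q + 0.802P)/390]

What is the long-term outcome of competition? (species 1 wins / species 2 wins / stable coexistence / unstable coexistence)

species 1 excludes species 2

Compare the nullcline intercepts: K1/α12 = 585/0.654 = 894 > K2 = 390; K2/α21 = 390/0.802 = 486 < K1 = 585.
Since the inequalities point opposite ways, species 1 can invade but species 2 cannot.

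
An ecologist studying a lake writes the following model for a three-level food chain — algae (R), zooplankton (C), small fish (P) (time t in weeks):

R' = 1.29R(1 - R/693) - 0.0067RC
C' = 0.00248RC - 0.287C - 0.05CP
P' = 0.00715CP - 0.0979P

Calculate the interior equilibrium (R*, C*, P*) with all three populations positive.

From dP/dt = 0: 0.00715C* = 0.0979, so C* = 13.7.
From dR/dt = 0: 1.29(1 - R*/693) = 0.0067·13.7, giving R* = 693·(1 - 0.0711) = 644.
From dC/dt = 0: 0.00248·644 - 0.287 = 0.05P*, so P* = 1.31/0.05 = 26.2.

R* ≈ 644, C* ≈ 13.7, P* ≈ 26.2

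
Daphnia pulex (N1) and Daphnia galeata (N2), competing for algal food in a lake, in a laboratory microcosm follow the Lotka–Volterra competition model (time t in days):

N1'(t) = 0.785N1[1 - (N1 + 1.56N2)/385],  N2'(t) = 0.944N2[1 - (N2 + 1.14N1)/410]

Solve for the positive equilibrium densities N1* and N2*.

Setting both brackets to zero gives the nullclines N1 + 1.56N2 = 385 and 1.14N1 + N2 = 410.
Substituting N2 = 410 - 1.14N1 into the first: N1(1 - 1.56·1.14) = 385 - 1.56·410.
So N1* = -255/-0.778 = 327, and then N2* = 410 - 1.14·327 = 37.1.

N1* ≈ 327, N2* ≈ 37.1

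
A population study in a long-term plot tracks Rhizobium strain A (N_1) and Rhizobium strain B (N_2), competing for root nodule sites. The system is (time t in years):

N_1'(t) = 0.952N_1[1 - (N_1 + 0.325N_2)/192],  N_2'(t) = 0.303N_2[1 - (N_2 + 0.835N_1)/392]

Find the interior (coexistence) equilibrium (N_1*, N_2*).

N_1* ≈ 88.7, N_2* ≈ 318

Setting both brackets to zero gives the nullclines N_1 + 0.325N_2 = 192 and 0.835N_1 + N_2 = 392.
Substituting N_2 = 392 - 0.835N_1 into the first: N_1(1 - 0.325·0.835) = 192 - 0.325·392.
So N_1* = 64.6/0.729 = 88.7, and then N_2* = 392 - 0.835·88.7 = 318.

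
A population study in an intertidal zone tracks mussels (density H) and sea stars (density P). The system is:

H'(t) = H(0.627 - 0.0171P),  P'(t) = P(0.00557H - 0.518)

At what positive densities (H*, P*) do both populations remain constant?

H* ≈ 93, P* ≈ 36.7

Set dP/dt = 0 with P > 0: 0.00557H - 0.518 = 0, so H* = 0.518/0.00557 = 93.
Set dH/dt = 0 with H > 0: 0.627 - 0.0171P = 0, so P* = 0.627/0.0171 = 36.7.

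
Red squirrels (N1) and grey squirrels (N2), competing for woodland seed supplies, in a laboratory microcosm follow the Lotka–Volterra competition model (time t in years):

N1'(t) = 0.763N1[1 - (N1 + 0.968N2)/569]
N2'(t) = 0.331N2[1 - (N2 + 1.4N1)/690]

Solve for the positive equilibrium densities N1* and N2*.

Setting both brackets to zero gives the nullclines N1 + 0.968N2 = 569 and 1.4N1 + N2 = 690.
Substituting N2 = 690 - 1.4N1 into the first: N1(1 - 0.968·1.4) = 569 - 0.968·690.
So N1* = -98.9/-0.355 = 278, and then N2* = 690 - 1.4·278 = 300.

N1* ≈ 278, N2* ≈ 300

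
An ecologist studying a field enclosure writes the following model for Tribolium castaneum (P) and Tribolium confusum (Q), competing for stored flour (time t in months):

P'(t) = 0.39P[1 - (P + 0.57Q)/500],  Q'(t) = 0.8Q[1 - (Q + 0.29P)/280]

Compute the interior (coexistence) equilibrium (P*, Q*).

P* ≈ 408, Q* ≈ 162

Setting both brackets to zero gives the nullclines P + 0.57Q = 500 and 0.29P + Q = 280.
Substituting Q = 280 - 0.29P into the first: P(1 - 0.57·0.29) = 500 - 0.57·280.
So P* = 340/0.835 = 408, and then Q* = 280 - 0.29·408 = 162.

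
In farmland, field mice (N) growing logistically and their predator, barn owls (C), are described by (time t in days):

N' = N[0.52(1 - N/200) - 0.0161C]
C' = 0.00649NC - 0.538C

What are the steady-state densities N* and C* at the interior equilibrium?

From dC/dt = 0 with C > 0: 0.00649N* = 0.538, so N* = 82.9.
Substitute into dN/dt = 0: 0.52(1 - 82.9/200) = 0.0161C*.
The bracket is 0.586, giving C* = 0.304/0.0161 = 18.9.

N* ≈ 82.9, C* ≈ 18.9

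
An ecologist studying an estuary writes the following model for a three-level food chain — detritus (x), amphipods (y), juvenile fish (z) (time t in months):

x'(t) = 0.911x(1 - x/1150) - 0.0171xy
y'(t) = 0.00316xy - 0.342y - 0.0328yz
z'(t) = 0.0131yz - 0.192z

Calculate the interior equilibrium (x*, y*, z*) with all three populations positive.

x* ≈ 834, y* ≈ 14.7, z* ≈ 69.9

From dz/dt = 0: 0.0131y* = 0.192, so y* = 14.7.
From dx/dt = 0: 0.911(1 - x*/1150) = 0.0171·14.7, giving x* = 1150·(1 - 0.275) = 834.
From dy/dt = 0: 0.00316·834 - 0.342 = 0.0328z*, so z* = 2.29/0.0328 = 69.9.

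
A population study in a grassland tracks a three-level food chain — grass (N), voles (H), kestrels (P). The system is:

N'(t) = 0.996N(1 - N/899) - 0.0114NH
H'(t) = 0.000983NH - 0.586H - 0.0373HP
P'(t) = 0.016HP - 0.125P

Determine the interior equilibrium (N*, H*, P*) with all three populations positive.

From dP/dt = 0: 0.016H* = 0.125, so H* = 7.81.
From dN/dt = 0: 0.996(1 - N*/899) = 0.0114·7.81, giving N* = 899·(1 - 0.0894) = 819.
From dH/dt = 0: 0.000983·819 - 0.586 = 0.0373P*, so P* = 0.219/0.0373 = 5.86.

N* ≈ 819, H* ≈ 7.81, P* ≈ 5.86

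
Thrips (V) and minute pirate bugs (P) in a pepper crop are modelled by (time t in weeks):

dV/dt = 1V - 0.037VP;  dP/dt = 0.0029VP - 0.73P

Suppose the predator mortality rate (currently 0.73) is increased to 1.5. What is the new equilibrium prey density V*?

V* ≈ 517

At the interior fixed point, setting dP/dt = 0 with P > 0 fixes V* = (predator death rate)/(VP coefficient) — independent of the other coefficients.
With the change, V* = 1.5/0.0029 = 517; it rises from 252.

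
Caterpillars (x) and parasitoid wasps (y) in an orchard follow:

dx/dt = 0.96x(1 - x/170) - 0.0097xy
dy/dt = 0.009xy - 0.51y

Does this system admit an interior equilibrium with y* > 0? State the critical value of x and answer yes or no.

The predator equation gives dy/dt > 0 only when x > 0.51/0.009 = 56.7.
Without the predator, x → K = 170. Since 170 > 56.7, the predator can invade and persist.

Threshold x = 56.7; K > 56.7, so yes, the predator persists.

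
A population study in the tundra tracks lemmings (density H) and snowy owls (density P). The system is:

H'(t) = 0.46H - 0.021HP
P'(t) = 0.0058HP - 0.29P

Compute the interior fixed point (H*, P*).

Set dP/dt = 0 with P > 0: 0.0058H - 0.29 = 0, so H* = 0.29/0.0058 = 50.
Set dH/dt = 0 with H > 0: 0.46 - 0.021P = 0, so P* = 0.46/0.021 = 21.9.

H* ≈ 50, P* ≈ 21.9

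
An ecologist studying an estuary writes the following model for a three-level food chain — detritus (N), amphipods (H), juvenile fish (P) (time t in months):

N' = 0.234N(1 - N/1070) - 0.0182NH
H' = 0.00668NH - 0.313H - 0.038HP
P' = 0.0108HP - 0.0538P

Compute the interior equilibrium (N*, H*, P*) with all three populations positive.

N* ≈ 655, H* ≈ 4.98, P* ≈ 107

From dP/dt = 0: 0.0108H* = 0.0538, so H* = 4.98.
From dN/dt = 0: 0.234(1 - N*/1070) = 0.0182·4.98, giving N* = 1070·(1 - 0.387) = 655.
From dH/dt = 0: 0.00668·655 - 0.313 = 0.038P*, so P* = 4.07/0.038 = 107.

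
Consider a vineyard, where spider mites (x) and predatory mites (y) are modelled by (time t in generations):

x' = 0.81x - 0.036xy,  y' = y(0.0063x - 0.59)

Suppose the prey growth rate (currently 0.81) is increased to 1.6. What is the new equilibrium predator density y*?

At the interior fixed point, setting dx/dt = 0 with x > 0 fixes y* = (prey growth rate)/(xy coefficient) — independent of the other coefficients.
With the change, y* = 1.6/0.036 = 44.4; it rises from 22.5.

y* ≈ 44.4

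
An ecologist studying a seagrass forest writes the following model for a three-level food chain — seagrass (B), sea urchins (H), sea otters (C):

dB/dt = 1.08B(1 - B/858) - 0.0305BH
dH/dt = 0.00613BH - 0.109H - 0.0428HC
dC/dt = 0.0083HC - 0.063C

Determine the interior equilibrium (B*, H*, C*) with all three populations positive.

From dC/dt = 0: 0.0083H* = 0.063, so H* = 7.59.
From dB/dt = 0: 1.08(1 - B*/858) = 0.0305·7.59, giving B* = 858·(1 - 0.214) = 674.
From dH/dt = 0: 0.00613·674 - 0.109 = 0.0428C*, so C* = 4.02/0.0428 = 94.

B* ≈ 674, H* ≈ 7.59, C* ≈ 94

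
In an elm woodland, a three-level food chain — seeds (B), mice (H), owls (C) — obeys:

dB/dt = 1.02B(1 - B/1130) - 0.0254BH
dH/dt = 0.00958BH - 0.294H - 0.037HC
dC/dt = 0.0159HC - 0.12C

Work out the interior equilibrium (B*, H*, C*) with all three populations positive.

B* ≈ 918, H* ≈ 7.55, C* ≈ 230

From dC/dt = 0: 0.0159H* = 0.12, so H* = 7.55.
From dB/dt = 0: 1.02(1 - B*/1130) = 0.0254·7.55, giving B* = 1130·(1 - 0.188) = 918.
From dH/dt = 0: 0.00958·918 - 0.294 = 0.037C*, so C* = 8.5/0.037 = 230.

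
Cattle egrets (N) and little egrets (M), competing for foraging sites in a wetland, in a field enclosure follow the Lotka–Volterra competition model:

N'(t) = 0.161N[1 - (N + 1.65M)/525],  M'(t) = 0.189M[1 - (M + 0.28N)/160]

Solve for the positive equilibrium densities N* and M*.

N* ≈ 485, M* ≈ 24.2

Setting both brackets to zero gives the nullclines N + 1.65M = 525 and 0.28N + M = 160.
Substituting M = 160 - 0.28N into the first: N(1 - 1.65·0.28) = 525 - 1.65·160.
So N* = 261/0.538 = 485, and then M* = 160 - 0.28·485 = 24.2.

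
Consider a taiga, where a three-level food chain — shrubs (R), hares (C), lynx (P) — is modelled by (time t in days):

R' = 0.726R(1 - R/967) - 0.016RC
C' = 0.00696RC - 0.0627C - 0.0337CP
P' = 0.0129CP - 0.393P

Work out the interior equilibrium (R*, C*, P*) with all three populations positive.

From dP/dt = 0: 0.0129C* = 0.393, so C* = 30.5.
From dR/dt = 0: 0.726(1 - R*/967) = 0.016·30.5, giving R* = 967·(1 - 0.671) = 318.
From dC/dt = 0: 0.00696·318 - 0.0627 = 0.0337P*, so P* = 2.15/0.0337 = 63.8.

R* ≈ 318, C* ≈ 30.5, P* ≈ 63.8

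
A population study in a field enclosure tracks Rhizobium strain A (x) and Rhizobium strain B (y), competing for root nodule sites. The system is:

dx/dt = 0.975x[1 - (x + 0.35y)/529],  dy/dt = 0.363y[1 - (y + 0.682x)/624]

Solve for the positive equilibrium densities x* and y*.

x* ≈ 408, y* ≈ 346

Setting both brackets to zero gives the nullclines x + 0.35y = 529 and 0.682x + y = 624.
Substituting y = 624 - 0.682x into the first: x(1 - 0.35·0.682) = 529 - 0.35·624.
So x* = 311/0.761 = 408, and then y* = 624 - 0.682·408 = 346.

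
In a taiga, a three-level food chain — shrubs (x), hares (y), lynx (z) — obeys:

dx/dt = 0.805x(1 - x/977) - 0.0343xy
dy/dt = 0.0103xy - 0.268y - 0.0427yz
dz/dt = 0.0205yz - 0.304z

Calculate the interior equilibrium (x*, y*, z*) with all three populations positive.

From dz/dt = 0: 0.0205y* = 0.304, so y* = 14.8.
From dx/dt = 0: 0.805(1 - x*/977) = 0.0343·14.8, giving x* = 977·(1 - 0.632) = 360.
From dy/dt = 0: 0.0103·360 - 0.268 = 0.0427z*, so z* = 3.44/0.0427 = 80.5.

x* ≈ 360, y* ≈ 14.8, z* ≈ 80.5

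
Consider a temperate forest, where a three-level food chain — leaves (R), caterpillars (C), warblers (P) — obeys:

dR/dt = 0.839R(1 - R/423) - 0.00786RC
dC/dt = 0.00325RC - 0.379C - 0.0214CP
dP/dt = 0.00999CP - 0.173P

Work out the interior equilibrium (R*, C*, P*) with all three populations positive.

R* ≈ 354, C* ≈ 17.3, P* ≈ 36.1

From dP/dt = 0: 0.00999C* = 0.173, so C* = 17.3.
From dR/dt = 0: 0.839(1 - R*/423) = 0.00786·17.3, giving R* = 423·(1 - 0.162) = 354.
From dC/dt = 0: 0.00325·354 - 0.379 = 0.0214P*, so P* = 0.773/0.0214 = 36.1.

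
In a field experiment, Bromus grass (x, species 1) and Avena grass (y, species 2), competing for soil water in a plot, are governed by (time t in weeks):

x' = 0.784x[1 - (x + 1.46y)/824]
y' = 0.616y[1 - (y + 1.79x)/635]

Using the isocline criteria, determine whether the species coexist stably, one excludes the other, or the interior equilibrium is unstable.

unstable coexistence (outcome depends on initial conditions)

Compare the nullcline intercepts: K1/α12 = 824/1.46 = 564 < K2 = 635; K2/α21 = 635/1.79 = 355 < K1 = 824.
Since both are reversed, neither can invade when rare; the interior point is a saddle.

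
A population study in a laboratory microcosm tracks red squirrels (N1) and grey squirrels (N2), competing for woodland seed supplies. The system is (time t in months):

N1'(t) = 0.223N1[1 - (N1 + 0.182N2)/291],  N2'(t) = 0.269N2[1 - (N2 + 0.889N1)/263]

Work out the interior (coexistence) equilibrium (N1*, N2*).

N1* ≈ 290, N2* ≈ 5.13

Setting both brackets to zero gives the nullclines N1 + 0.182N2 = 291 and 0.889N1 + N2 = 263.
Substituting N2 = 263 - 0.889N1 into the first: N1(1 - 0.182·0.889) = 291 - 0.182·263.
So N1* = 243/0.838 = 290, and then N2* = 263 - 0.889·290 = 5.13.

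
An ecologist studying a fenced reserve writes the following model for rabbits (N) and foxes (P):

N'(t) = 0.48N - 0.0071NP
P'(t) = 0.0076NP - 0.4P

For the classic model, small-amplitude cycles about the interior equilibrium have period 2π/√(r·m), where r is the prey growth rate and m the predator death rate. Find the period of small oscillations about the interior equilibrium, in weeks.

Here r = 0.48 and m = 0.4, so r·m = 0.192.
ω = √0.192 = 0.438 per week, hence T = 2π/ω ≈ 14.3 weeks.

T ≈ 14.3 weeks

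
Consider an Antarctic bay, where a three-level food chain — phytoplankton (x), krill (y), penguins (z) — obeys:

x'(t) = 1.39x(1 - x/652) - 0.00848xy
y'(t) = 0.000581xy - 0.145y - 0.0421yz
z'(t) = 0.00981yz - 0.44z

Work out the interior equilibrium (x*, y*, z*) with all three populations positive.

x* ≈ 474, y* ≈ 44.9, z* ≈ 3.09

From dz/dt = 0: 0.00981y* = 0.44, so y* = 44.9.
From dx/dt = 0: 1.39(1 - x*/652) = 0.00848·44.9, giving x* = 652·(1 - 0.274) = 474.
From dy/dt = 0: 0.000581·474 - 0.145 = 0.0421z*, so z* = 0.13/0.0421 = 3.09.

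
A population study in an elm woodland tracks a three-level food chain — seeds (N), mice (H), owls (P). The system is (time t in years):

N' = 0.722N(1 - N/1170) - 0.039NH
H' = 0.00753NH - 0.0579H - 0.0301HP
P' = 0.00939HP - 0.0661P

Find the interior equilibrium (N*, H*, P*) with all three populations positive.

N* ≈ 725, H* ≈ 7.04, P* ≈ 179

From dP/dt = 0: 0.00939H* = 0.0661, so H* = 7.04.
From dN/dt = 0: 0.722(1 - N*/1170) = 0.039·7.04, giving N* = 1170·(1 - 0.38) = 725.
From dH/dt = 0: 0.00753·725 - 0.0579 = 0.0301P*, so P* = 5.4/0.0301 = 179.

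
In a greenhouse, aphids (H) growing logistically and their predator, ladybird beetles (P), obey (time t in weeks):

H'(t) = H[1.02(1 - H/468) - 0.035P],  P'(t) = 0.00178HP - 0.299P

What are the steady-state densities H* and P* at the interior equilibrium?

From dP/dt = 0 with P > 0: 0.00178H* = 0.299, so H* = 168.
Substitute into dH/dt = 0: 1.02(1 - 168/468) = 0.035P*.
The bracket is 0.641, giving P* = 0.654/0.035 = 18.7.

H* ≈ 168, P* ≈ 18.7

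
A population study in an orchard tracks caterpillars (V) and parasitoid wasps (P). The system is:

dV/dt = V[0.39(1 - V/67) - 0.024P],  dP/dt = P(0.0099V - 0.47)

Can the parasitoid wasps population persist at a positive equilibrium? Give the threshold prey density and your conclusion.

The predator equation gives dP/dt > 0 only when V > 0.47/0.0099 = 47.5.
Without the predator, V → K = 67. Since 67 > 47.5, the predator can invade and persist.

Threshold V = 47.5; K > 47.5, so yes, the predator persists.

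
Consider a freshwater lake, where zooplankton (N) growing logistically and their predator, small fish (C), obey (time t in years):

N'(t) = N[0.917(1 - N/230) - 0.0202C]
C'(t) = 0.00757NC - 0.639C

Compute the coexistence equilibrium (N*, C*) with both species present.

N* ≈ 84.4, C* ≈ 28.7

From dC/dt = 0 with C > 0: 0.00757N* = 0.639, so N* = 84.4.
Substitute into dN/dt = 0: 0.917(1 - 84.4/230) = 0.0202C*.
The bracket is 0.633, giving C* = 0.58/0.0202 = 28.7.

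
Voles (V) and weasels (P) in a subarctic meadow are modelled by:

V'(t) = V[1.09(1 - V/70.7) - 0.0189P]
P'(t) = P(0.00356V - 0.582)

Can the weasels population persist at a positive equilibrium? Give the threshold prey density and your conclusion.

The predator equation gives dP/dt > 0 only when V > 0.582/0.00356 = 163.
Without the predator, V → K = 70.7. Since 70.7 < 163, the predator cannot invade.

Threshold V = 163; K < 163, so no, the predator goes extinct.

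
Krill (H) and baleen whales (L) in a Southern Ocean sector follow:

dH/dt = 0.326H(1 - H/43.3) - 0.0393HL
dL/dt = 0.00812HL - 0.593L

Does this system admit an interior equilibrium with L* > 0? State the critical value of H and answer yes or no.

The predator equation gives dL/dt > 0 only when H > 0.593/0.00812 = 73.
Without the predator, H → K = 43.3. Since 43.3 < 73, the predator cannot invade.

Threshold H = 73; K < 73, so no, the predator goes extinct.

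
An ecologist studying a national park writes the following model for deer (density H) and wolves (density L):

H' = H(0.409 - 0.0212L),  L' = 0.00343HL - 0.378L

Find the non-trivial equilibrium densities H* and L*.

Set dL/dt = 0 with L > 0: 0.00343H - 0.378 = 0, so H* = 0.378/0.00343 = 110.
Set dH/dt = 0 with H > 0: 0.409 - 0.0212L = 0, so L* = 0.409/0.0212 = 19.3.

H* ≈ 110, L* ≈ 19.3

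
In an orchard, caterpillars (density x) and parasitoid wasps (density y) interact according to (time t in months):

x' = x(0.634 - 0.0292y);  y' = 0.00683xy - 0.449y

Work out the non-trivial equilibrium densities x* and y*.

x* ≈ 65.7, y* ≈ 21.7

Set dy/dt = 0 with y > 0: 0.00683x - 0.449 = 0, so x* = 0.449/0.00683 = 65.7.
Set dx/dt = 0 with x > 0: 0.634 - 0.0292y = 0, so y* = 0.634/0.0292 = 21.7.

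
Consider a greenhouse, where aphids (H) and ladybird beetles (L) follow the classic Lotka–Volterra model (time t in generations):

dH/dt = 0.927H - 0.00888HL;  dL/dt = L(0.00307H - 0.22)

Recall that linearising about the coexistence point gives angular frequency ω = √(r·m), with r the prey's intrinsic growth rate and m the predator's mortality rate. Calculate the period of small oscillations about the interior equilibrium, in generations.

Here r = 0.927 and m = 0.22, so r·m = 0.204.
ω = √0.204 = 0.452 per generation, hence T = 2π/ω ≈ 13.9 generations.

T ≈ 13.9 generations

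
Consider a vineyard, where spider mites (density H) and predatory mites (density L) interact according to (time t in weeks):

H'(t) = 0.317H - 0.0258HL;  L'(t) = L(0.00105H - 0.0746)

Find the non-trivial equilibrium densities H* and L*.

H* ≈ 71, L* ≈ 12.3

Set dL/dt = 0 with L > 0: 0.00105H - 0.0746 = 0, so H* = 0.0746/0.00105 = 71.
Set dH/dt = 0 with H > 0: 0.317 - 0.0258L = 0, so L* = 0.317/0.0258 = 12.3.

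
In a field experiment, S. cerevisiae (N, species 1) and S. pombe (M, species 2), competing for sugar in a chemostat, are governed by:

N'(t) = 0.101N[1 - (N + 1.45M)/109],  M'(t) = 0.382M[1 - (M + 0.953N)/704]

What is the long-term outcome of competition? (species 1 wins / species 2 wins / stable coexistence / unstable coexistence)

species 2 excludes species 1

Compare the nullcline intercepts: K1/α12 = 109/1.45 = 75.2 < K2 = 704; K2/α21 = 704/0.953 = 739 > K1 = 109.
Since the inequalities point opposite ways, species 2 can invade but species 1 cannot.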